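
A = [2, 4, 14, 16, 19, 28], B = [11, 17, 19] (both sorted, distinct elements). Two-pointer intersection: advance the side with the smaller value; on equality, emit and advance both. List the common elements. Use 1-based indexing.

[i=1,j=1] 2<11 → i++
[i=2,j=1] 4<11 → i++
[i=3,j=1] 14>11 → j++
[i=3,j=2] 14<17 → i++
[i=4,j=2] 16<17 → i++
[i=5,j=2] 19>17 → j++
[i=5,j=3] 19==19 emit → i++,j++

intersection = [19]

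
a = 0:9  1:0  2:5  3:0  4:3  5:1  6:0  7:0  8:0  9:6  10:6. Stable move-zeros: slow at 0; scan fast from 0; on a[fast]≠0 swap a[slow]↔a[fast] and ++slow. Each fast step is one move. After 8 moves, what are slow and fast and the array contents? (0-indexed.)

slow=4, fast=8, a=[9, 5, 3, 1, 0, 0, 0, 0, 0, 6, 6]

(s=0,f=0) a[fast]=9≠0 swap→a[0]=9 → slow++,fast++
(s=1,f=1) a[fast]=0 → fast++
(s=1,f=2) a[fast]=5≠0 swap→a[1]=5 → slow++,fast++
(s=2,f=3) a[fast]=0 → fast++
(s=2,f=4) a[fast]=3≠0 swap→a[2]=3 → slow++,fast++
(s=3,f=5) a[fast]=1≠0 swap→a[3]=1 → slow++,fast++
(s=4,f=6) a[fast]=0 → fast++
(s=4,f=7) a[fast]=0 → fast++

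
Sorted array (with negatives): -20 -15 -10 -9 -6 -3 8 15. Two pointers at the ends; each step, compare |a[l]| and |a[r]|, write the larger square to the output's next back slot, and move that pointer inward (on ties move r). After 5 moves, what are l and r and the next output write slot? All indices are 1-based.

l=5, r=7, next write slot=3

[1,8] |-20|>|15| out[8]=400 → l++
[2,8] |-15|<=|15| out[7]=225 → r--
[2,7] |-15|>|8| out[6]=225 → l++
[3,7] |-10|>|8| out[5]=100 → l++
[4,7] |-9|>|8| out[4]=81 → l++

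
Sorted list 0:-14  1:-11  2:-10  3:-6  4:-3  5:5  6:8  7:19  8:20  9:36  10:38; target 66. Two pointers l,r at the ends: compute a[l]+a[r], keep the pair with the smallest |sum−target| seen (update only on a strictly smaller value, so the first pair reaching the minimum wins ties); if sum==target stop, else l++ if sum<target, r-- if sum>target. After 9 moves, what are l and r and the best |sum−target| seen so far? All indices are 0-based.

l=9, r=10, best |Δ|=8

[0,10] -14+38=24 d=42 * → l++
[1,10] -11+38=27 d=39 * → l++
[2,10] -10+38=28 d=38 * → l++
[3,10] -6+38=32 d=34 * → l++
[4,10] -3+38=35 d=31 * → l++
[5,10] 5+38=43 d=23 * → l++
[6,10] 8+38=46 d=20 * → l++
[7,10] 19+38=57 d=9 * → l++
[8,10] 20+38=58 d=8 * → l++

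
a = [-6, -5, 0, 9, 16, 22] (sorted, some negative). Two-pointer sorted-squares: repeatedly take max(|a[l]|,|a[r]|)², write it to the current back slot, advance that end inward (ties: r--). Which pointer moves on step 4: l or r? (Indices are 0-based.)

l

[0,5] |-6|<=|22| out[5]=484 → r--
[0,4] |-6|<=|16| out[4]=256 → r--
[0,3] |-6|<=|9| out[3]=81 → r--
[0,2] |-6|>|0| out[2]=36 → l++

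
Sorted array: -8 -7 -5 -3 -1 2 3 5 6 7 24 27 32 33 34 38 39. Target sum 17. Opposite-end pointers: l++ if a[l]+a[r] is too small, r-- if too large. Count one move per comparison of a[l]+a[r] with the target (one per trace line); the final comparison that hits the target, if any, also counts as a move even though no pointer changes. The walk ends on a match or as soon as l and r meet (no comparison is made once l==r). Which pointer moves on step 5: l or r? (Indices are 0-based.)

r

l=0 r=16: -8+39=31 >17, r--
l=0 r=15: -8+38=30 >17, r--
l=0 r=14: -8+34=26 >17, r--
l=0 r=13: -8+33=25 >17, r--
l=0 r=12: -8+32=24 >17, r--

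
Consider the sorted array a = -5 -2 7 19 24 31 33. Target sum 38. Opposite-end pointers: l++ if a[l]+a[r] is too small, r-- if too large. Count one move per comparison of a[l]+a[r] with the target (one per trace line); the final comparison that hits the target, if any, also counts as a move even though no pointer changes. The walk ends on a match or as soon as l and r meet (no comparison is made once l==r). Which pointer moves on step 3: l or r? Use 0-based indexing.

l=0 r=6: -5+33=28 <38, l++
l=1 r=6: -2+33=31 <38, l++
l=2 r=6: 7+33=40 >38, r--

r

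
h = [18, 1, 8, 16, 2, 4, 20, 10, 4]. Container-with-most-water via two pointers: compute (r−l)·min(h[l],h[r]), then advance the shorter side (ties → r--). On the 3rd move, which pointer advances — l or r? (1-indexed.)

l

l=1 r=9: min(18,4)*8=32 best=32 *, r--
l=1 r=8: min(18,10)*7=70 best=70 *, r--
l=1 r=7: min(18,20)*6=108 best=108 *, l++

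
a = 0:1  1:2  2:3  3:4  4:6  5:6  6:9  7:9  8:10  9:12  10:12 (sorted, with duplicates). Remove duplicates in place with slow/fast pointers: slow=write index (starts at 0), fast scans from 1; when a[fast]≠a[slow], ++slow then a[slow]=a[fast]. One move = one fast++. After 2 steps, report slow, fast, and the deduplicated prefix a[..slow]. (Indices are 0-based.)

slow=2, fast=3, prefix=[1, 2, 3]

(s=0,f=1) a[fast]=2≠a[slow]=1 write a[1]=2 → slow++,fast++
(s=1,f=2) a[fast]=3≠a[slow]=2 write a[2]=3 → slow++,fast++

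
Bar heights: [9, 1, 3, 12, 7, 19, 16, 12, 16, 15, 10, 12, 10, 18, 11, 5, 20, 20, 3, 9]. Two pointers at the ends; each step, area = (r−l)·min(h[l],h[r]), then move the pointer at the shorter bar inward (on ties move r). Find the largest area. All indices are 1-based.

max area = 228

[1,20] min(9,9)*19=171 best=171 * → r--
[1,19] min(9,3)*18=54 best=171 → r--
[1,18] min(9,20)*17=153 best=171 → l++
[2,18] min(1,20)*16=16 best=171 → l++
[3,18] min(3,20)*15=45 best=171 → l++
[4,18] min(12,20)*14=168 best=171 → l++
[5,18] min(7,20)*13=91 best=171 → l++
[6,18] min(19,20)*12=228 best=228 * → l++
[7,18] min(16,20)*11=176 best=228 → l++
[8,18] min(12,20)*10=120 best=228 → l++
[9,18] min(16,20)*9=144 best=228 → l++
[10,18] min(15,20)*8=120 best=228 → l++
[11,18] min(10,20)*7=70 best=228 → l++
[12,18] min(12,20)*6=72 best=228 → l++
[13,18] min(10,20)*5=50 best=228 → l++
[14,18] min(18,20)*4=72 best=228 → l++
[15,18] min(11,20)*3=33 best=228 → l++
[16,18] min(5,20)*2=10 best=228 → l++
[17,18] min(20,20)*1=20 best=228 → r--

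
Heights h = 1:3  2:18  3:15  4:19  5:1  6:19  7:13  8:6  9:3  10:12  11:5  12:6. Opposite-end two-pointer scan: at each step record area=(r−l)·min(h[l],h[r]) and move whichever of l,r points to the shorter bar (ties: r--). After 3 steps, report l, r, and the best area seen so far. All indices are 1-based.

l=1 r=12: min(3,6)*11=33 best=33 *, l++
l=2 r=12: min(18,6)*10=60 best=60 *, r--
l=2 r=11: min(18,5)*9=45 best=60, r--

l=2, r=10, best area=60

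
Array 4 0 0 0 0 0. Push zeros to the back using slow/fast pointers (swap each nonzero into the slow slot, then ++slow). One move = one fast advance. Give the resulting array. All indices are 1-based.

[4, 0, 0, 0, 0, 0]

slow=1 fast=1: a[fast]=4≠0 swap→a[1]=4, slow++,fast++
slow=2 fast=2: a[fast]=0, fast++
slow=2 fast=3: a[fast]=0, fast++
slow=2 fast=4: a[fast]=0, fast++
slow=2 fast=5: a[fast]=0, fast++
slow=2 fast=6: a[fast]=0, fast++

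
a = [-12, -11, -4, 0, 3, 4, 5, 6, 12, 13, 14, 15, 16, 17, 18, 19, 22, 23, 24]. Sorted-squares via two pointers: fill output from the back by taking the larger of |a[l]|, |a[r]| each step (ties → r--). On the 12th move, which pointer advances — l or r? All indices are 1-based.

l=1 r=19: |-12|<=|24| out[19]=576, r--
l=1 r=18: |-12|<=|23| out[18]=529, r--
l=1 r=17: |-12|<=|22| out[17]=484, r--
l=1 r=16: |-12|<=|19| out[16]=361, r--
l=1 r=15: |-12|<=|18| out[15]=324, r--
l=1 r=14: |-12|<=|17| out[14]=289, r--
l=1 r=13: |-12|<=|16| out[13]=256, r--
l=1 r=12: |-12|<=|15| out[12]=225, r--
l=1 r=11: |-12|<=|14| out[11]=196, r--
l=1 r=10: |-12|<=|13| out[10]=169, r--
l=1 r=9: |-12|<=|12| out[9]=144, r--
l=1 r=8: |-12|>|6| out[8]=144, l++

l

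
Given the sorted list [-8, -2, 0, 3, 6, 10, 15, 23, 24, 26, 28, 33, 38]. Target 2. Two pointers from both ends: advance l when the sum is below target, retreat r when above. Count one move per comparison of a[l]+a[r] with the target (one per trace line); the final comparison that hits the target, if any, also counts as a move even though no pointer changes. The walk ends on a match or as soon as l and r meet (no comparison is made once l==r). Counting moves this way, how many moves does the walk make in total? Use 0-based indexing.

8 moves

[0,12] -8+38=30 >2 → r--
[0,11] -8+33=25 >2 → r--
[0,10] -8+28=20 >2 → r--
[0,9] -8+26=18 >2 → r--
[0,8] -8+24=16 >2 → r--
[0,7] -8+23=15 >2 → r--
[0,6] -8+15=7 >2 → r--
[0,5] -8+10=2 → found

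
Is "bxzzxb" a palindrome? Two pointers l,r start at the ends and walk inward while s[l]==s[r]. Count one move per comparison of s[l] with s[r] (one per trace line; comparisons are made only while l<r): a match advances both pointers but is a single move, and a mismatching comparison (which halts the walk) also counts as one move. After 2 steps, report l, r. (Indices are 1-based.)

l=3, r=4

l=1 r=6: 'b'=='b', l++,r--
l=2 r=5: 'x'=='x', l++,r--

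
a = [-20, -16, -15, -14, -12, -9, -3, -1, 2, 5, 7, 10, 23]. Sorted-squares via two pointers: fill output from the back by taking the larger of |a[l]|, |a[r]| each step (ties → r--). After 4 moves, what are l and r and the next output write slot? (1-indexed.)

l=4, r=12, next write slot=9

[1,13] |-20|<=|23| out[13]=529 → r--
[1,12] |-20|>|10| out[12]=400 → l++
[2,12] |-16|>|10| out[11]=256 → l++
[3,12] |-15|>|10| out[10]=225 → l++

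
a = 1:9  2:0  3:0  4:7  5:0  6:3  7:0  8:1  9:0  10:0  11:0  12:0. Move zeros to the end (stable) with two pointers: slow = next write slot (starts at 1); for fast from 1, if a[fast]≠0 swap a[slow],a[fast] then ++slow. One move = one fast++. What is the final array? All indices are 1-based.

[9, 7, 3, 1, 0, 0, 0, 0, 0, 0, 0, 0]

(s=1,f=1) a[fast]=9≠0 swap→a[1]=9 → slow++,fast++
(s=2,f=2) a[fast]=0 → fast++
(s=2,f=3) a[fast]=0 → fast++
(s=2,f=4) a[fast]=7≠0 swap→a[2]=7 → slow++,fast++
(s=3,f=5) a[fast]=0 → fast++
(s=3,f=6) a[fast]=3≠0 swap→a[3]=3 → slow++,fast++
(s=4,f=7) a[fast]=0 → fast++
(s=4,f=8) a[fast]=1≠0 swap→a[4]=1 → slow++,fast++
(s=5,f=9) a[fast]=0 → fast++
(s=5,f=10) a[fast]=0 → fast++
(s=5,f=11) a[fast]=0 → fast++
(s=5,f=12) a[fast]=0 → fast++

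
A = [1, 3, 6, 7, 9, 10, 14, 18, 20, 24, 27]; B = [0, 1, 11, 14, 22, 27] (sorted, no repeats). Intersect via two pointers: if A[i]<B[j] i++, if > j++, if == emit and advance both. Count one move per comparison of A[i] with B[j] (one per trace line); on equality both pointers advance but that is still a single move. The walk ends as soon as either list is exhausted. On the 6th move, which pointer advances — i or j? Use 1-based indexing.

i=1 j=1: 1>0, j++
i=1 j=2: 1==1 emit, i++,j++
i=2 j=3: 3<11, i++
i=3 j=3: 6<11, i++
i=4 j=3: 7<11, i++
i=5 j=3: 9<11, i++

i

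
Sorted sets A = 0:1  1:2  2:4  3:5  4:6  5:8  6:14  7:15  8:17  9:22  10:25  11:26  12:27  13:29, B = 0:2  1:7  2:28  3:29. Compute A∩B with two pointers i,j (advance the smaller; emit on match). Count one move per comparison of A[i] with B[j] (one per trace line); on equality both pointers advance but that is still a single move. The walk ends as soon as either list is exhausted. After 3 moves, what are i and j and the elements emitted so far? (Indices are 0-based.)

i=3, j=1, emitted=[2]

[i=0,j=0] 1<2 → i++
[i=1,j=0] 2==2 emit → i++,j++
[i=2,j=1] 4<7 → i++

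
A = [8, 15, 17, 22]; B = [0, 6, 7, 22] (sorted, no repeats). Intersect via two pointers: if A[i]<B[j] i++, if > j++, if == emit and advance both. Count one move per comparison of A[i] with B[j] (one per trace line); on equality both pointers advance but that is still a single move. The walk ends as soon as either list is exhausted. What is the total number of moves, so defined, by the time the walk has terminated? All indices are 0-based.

7 moves

i=0 j=0: 8>0, j++
i=0 j=1: 8>6, j++
i=0 j=2: 8>7, j++
i=0 j=3: 8<22, i++
i=1 j=3: 15<22, i++
i=2 j=3: 17<22, i++
i=3 j=3: 22==22 emit, i++,j++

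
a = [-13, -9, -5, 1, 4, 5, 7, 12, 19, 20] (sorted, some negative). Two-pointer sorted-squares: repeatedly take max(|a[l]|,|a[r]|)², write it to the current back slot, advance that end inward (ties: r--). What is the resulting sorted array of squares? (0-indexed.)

[1, 16, 25, 25, 49, 81, 144, 169, 361, 400]

[0,9] |-13|<=|20| out[9]=400 → r--
[0,8] |-13|<=|19| out[8]=361 → r--
[0,7] |-13|>|12| out[7]=169 → l++
[1,7] |-9|<=|12| out[6]=144 → r--
[1,6] |-9|>|7| out[5]=81 → l++
[2,6] |-5|<=|7| out[4]=49 → r--
[2,5] |-5|<=|5| out[3]=25 → r--
[2,4] |-5|>|4| out[2]=25 → l++
[3,4] |1|<=|4| out[1]=16 → r--
[3,3] |1|<=|1| out[0]=1 → r--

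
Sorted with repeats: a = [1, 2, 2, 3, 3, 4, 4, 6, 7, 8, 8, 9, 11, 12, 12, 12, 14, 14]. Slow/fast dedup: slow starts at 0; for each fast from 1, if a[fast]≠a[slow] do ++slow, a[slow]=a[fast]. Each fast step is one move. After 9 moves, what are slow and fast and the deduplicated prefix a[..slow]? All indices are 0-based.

slow=6, fast=10, prefix=[1, 2, 3, 4, 6, 7, 8]

(s=0,f=1) a[fast]=2≠a[slow]=1 write a[1]=2 → slow++,fast++
(s=1,f=2) a[fast]=2=a[slow] dup → fast++
(s=1,f=3) a[fast]=3≠a[slow]=2 write a[2]=3 → slow++,fast++
(s=2,f=4) a[fast]=3=a[slow] dup → fast++
(s=2,f=5) a[fast]=4≠a[slow]=3 write a[3]=4 → slow++,fast++
(s=3,f=6) a[fast]=4=a[slow] dup → fast++
(s=3,f=7) a[fast]=6≠a[slow]=4 write a[4]=6 → slow++,fast++
(s=4,f=8) a[fast]=7≠a[slow]=6 write a[5]=7 → slow++,fast++
(s=5,f=9) a[fast]=8≠a[slow]=7 write a[6]=8 → slow++,fast++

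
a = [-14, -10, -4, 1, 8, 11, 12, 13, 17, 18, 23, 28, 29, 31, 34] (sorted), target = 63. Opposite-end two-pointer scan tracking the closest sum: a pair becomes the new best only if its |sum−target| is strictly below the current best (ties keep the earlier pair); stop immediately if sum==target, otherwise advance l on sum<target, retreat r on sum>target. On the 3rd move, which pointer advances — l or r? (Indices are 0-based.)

l

l=0 r=14: -14+34=20 d=43 *, l++
l=1 r=14: -10+34=24 d=39 *, l++
l=2 r=14: -4+34=30 d=33 *, l++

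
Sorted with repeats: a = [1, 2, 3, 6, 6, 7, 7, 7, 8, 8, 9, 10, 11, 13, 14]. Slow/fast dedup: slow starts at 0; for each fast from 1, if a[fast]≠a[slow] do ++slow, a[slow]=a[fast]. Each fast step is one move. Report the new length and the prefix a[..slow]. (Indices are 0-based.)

(s=0,f=1) a[fast]=2≠a[slow]=1 write a[1]=2 → slow++,fast++
(s=1,f=2) a[fast]=3≠a[slow]=2 write a[2]=3 → slow++,fast++
(s=2,f=3) a[fast]=6≠a[slow]=3 write a[3]=6 → slow++,fast++
(s=3,f=4) a[fast]=6=a[slow] dup → fast++
(s=3,f=5) a[fast]=7≠a[slow]=6 write a[4]=7 → slow++,fast++
(s=4,f=6) a[fast]=7=a[slow] dup → fast++
(s=4,f=7) a[fast]=7=a[slow] dup → fast++
(s=4,f=8) a[fast]=8≠a[slow]=7 write a[5]=8 → slow++,fast++
(s=5,f=9) a[fast]=8=a[slow] dup → fast++
(s=5,f=10) a[fast]=9≠a[slow]=8 write a[6]=9 → slow++,fast++
(s=6,f=11) a[fast]=10≠a[slow]=9 write a[7]=10 → slow++,fast++
(s=7,f=12) a[fast]=11≠a[slow]=10 write a[8]=11 → slow++,fast++
(s=8,f=13) a[fast]=13≠a[slow]=11 write a[9]=13 → slow++,fast++
(s=9,f=14) a[fast]=14≠a[slow]=13 write a[10]=14 → slow++,fast++

length 11; prefix = [1, 2, 3, 6, 7, 8, 9, 10, 11, 13, 14]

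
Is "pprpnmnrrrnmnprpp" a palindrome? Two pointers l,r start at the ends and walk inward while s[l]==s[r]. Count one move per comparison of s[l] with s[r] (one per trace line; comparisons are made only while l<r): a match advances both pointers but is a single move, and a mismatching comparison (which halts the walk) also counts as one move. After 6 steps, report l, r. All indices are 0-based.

[0,16] 'p'=='p' → l++,r--
[1,15] 'p'=='p' → l++,r--
[2,14] 'r'=='r' → l++,r--
[3,13] 'p'=='p' → l++,r--
[4,12] 'n'=='n' → l++,r--
[5,11] 'm'=='m' → l++,r--

l=6, r=10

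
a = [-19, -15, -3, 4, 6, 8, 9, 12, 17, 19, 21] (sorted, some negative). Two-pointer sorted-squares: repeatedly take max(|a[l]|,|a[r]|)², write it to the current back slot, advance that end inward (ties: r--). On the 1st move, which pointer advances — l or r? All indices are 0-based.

l=0 r=10: |-19|<=|21| out[10]=441, r--

r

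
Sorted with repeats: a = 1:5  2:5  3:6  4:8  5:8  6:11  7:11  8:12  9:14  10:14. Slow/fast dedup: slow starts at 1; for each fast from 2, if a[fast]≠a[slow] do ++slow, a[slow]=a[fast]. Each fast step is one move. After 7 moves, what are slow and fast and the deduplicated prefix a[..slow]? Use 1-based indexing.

(s=1,f=2) a[fast]=5=a[slow] dup → fast++
(s=1,f=3) a[fast]=6≠a[slow]=5 write a[2]=6 → slow++,fast++
(s=2,f=4) a[fast]=8≠a[slow]=6 write a[3]=8 → slow++,fast++
(s=3,f=5) a[fast]=8=a[slow] dup → fast++
(s=3,f=6) a[fast]=11≠a[slow]=8 write a[4]=11 → slow++,fast++
(s=4,f=7) a[fast]=11=a[slow] dup → fast++
(s=4,f=8) a[fast]=12≠a[slow]=11 write a[5]=12 → slow++,fast++

slow=5, fast=9, prefix=[5, 6, 8, 11, 12]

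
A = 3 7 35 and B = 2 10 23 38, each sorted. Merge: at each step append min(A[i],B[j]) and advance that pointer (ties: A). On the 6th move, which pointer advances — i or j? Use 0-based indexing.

i

i=0 j=0: A[i]=3>B[j]=2 take 2, j++
i=0 j=1: A[i]=3<=B[j]=10 take 3, i++
i=1 j=1: A[i]=7<=B[j]=10 take 7, i++
i=2 j=1: A[i]=35>B[j]=10 take 10, j++
i=2 j=2: A[i]=35>B[j]=23 take 23, j++
i=2 j=3: A[i]=35<=B[j]=38 take 35, i++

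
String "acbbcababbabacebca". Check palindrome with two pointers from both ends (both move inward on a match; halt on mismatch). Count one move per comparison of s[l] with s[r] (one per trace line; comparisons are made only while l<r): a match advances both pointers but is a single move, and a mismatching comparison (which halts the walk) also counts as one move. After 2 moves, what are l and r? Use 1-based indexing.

l=3, r=16

[1,18] 'a'=='a' → l++,r--
[2,17] 'c'=='c' → l++,r--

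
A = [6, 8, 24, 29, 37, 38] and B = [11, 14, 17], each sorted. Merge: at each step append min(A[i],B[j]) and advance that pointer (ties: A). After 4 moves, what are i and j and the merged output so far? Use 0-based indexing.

[i=0,j=0] A[i]=6<=B[j]=11 take 6 → i++
[i=1,j=0] A[i]=8<=B[j]=11 take 8 → i++
[i=2,j=0] A[i]=24>B[j]=11 take 11 → j++
[i=2,j=1] A[i]=24>B[j]=14 take 14 → j++

i=2, j=2, merged so far=[6, 8, 11, 14]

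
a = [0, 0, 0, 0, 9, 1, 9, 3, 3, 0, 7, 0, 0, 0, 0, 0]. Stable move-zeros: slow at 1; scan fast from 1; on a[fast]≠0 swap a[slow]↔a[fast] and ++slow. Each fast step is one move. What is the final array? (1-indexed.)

(s=1,f=1) a[fast]=0 → fast++
(s=1,f=2) a[fast]=0 → fast++
(s=1,f=3) a[fast]=0 → fast++
(s=1,f=4) a[fast]=0 → fast++
(s=1,f=5) a[fast]=9≠0 swap→a[1]=9 → slow++,fast++
(s=2,f=6) a[fast]=1≠0 swap→a[2]=1 → slow++,fast++
(s=3,f=7) a[fast]=9≠0 swap→a[3]=9 → slow++,fast++
(s=4,f=8) a[fast]=3≠0 swap→a[4]=3 → slow++,fast++
(s=5,f=9) a[fast]=3≠0 swap→a[5]=3 → slow++,fast++
(s=6,f=10) a[fast]=0 → fast++
(s=6,f=11) a[fast]=7≠0 swap→a[6]=7 → slow++,fast++
(s=7,f=12) a[fast]=0 → fast++
(s=7,f=13) a[fast]=0 → fast++
(s=7,f=14) a[fast]=0 → fast++
(s=7,f=15) a[fast]=0 → fast++
(s=7,f=16) a[fast]=0 → fast++

[9, 1, 9, 3, 3, 7, 0, 0, 0, 0, 0, 0, 0, 0, 0, 0]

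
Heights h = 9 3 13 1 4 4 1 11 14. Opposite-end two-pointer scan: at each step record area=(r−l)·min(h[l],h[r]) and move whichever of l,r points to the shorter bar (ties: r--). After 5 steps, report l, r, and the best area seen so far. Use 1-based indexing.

l=6, r=9, best area=78

l=1 r=9: min(9,14)*8=72 best=72 *, l++
l=2 r=9: min(3,14)*7=21 best=72, l++
l=3 r=9: min(13,14)*6=78 best=78 *, l++
l=4 r=9: min(1,14)*5=5 best=78, l++
l=5 r=9: min(4,14)*4=16 best=78, l++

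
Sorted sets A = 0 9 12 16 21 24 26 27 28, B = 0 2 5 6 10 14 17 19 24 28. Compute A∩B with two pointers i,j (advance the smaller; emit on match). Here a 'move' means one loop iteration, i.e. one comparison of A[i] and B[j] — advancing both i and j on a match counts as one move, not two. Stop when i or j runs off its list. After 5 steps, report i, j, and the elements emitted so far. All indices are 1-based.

i=1 j=1: 0==0 emit, i++,j++
i=2 j=2: 9>2, j++
i=2 j=3: 9>5, j++
i=2 j=4: 9>6, j++
i=2 j=5: 9<10, i++

i=3, j=5, emitted=[0]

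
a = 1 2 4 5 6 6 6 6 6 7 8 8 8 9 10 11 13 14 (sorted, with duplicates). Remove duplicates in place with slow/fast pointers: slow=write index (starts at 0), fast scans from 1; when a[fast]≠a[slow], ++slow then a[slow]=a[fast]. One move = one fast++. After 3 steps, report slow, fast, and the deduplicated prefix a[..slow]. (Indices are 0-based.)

slow=3, fast=4, prefix=[1, 2, 4, 5]

slow=0 fast=1: a[fast]=2≠a[slow]=1 write a[1]=2, slow++,fast++
slow=1 fast=2: a[fast]=4≠a[slow]=2 write a[2]=4, slow++,fast++
slow=2 fast=3: a[fast]=5≠a[slow]=4 write a[3]=5, slow++,fast++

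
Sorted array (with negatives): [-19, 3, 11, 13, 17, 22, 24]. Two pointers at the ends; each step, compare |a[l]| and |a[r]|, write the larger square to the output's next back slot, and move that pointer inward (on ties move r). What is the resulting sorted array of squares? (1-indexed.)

[9, 121, 169, 289, 361, 484, 576]

[1,7] |-19|<=|24| out[7]=576 → r--
[1,6] |-19|<=|22| out[6]=484 → r--
[1,5] |-19|>|17| out[5]=361 → l++
[2,5] |3|<=|17| out[4]=289 → r--
[2,4] |3|<=|13| out[3]=169 → r--
[2,3] |3|<=|11| out[2]=121 → r--
[2,2] |3|<=|3| out[1]=9 → r--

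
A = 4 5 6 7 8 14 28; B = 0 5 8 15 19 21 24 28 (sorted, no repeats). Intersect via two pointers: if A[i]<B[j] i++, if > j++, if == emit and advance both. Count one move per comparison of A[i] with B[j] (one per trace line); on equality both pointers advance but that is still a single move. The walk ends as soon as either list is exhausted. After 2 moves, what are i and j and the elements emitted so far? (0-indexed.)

i=1, j=1, emitted=[]

i=0 j=0: 4>0, j++
i=0 j=1: 4<5, i++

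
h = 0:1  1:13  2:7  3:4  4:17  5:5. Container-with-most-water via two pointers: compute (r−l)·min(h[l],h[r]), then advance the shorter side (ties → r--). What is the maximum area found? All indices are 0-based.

max area = 39

[0,5] min(1,5)*5=5 best=5 * → l++
[1,5] min(13,5)*4=20 best=20 * → r--
[1,4] min(13,17)*3=39 best=39 * → l++
[2,4] min(7,17)*2=14 best=39 → l++
[3,4] min(4,17)*1=4 best=39 → l++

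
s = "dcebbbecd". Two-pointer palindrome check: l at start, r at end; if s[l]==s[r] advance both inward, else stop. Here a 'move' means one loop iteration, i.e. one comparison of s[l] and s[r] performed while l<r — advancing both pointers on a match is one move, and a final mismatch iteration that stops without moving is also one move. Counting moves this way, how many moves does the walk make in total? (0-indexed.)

[0,8] 'd'=='d' → l++,r--
[1,7] 'c'=='c' → l++,r--
[2,6] 'e'=='e' → l++,r--
[3,5] 'b'=='b' → l++,r--

4 moves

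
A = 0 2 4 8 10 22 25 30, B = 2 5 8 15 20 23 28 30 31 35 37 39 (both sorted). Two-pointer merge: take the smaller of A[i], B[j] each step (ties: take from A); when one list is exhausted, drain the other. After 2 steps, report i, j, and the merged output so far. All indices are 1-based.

i=1 j=1: A[i]=0<=B[j]=2 take 0, i++
i=2 j=1: A[i]=2<=B[j]=2 take 2, i++

i=3, j=1, merged so far=[0, 2]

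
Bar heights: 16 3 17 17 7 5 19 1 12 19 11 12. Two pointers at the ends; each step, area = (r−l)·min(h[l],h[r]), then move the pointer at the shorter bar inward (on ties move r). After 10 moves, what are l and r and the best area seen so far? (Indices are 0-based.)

l=6, r=7, best area=144

l=0 r=11: min(16,12)*11=132 best=132 *, r--
l=0 r=10: min(16,11)*10=110 best=132, r--
l=0 r=9: min(16,19)*9=144 best=144 *, l++
l=1 r=9: min(3,19)*8=24 best=144, l++
l=2 r=9: min(17,19)*7=119 best=144, l++
l=3 r=9: min(17,19)*6=102 best=144, l++
l=4 r=9: min(7,19)*5=35 best=144, l++
l=5 r=9: min(5,19)*4=20 best=144, l++
l=6 r=9: min(19,19)*3=57 best=144, r--
l=6 r=8: min(19,12)*2=24 best=144, r--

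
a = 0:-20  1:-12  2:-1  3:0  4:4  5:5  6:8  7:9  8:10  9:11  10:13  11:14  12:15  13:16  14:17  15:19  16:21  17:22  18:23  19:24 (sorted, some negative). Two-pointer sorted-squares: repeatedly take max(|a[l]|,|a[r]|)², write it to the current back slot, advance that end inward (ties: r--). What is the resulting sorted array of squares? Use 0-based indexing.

[0, 1, 16, 25, 64, 81, 100, 121, 144, 169, 196, 225, 256, 289, 361, 400, 441, 484, 529, 576]

l=0 r=19: |-20|<=|24| out[19]=576, r--
l=0 r=18: |-20|<=|23| out[18]=529, r--
l=0 r=17: |-20|<=|22| out[17]=484, r--
l=0 r=16: |-20|<=|21| out[16]=441, r--
l=0 r=15: |-20|>|19| out[15]=400, l++
l=1 r=15: |-12|<=|19| out[14]=361, r--
l=1 r=14: |-12|<=|17| out[13]=289, r--
l=1 r=13: |-12|<=|16| out[12]=256, r--
l=1 r=12: |-12|<=|15| out[11]=225, r--
l=1 r=11: |-12|<=|14| out[10]=196, r--
l=1 r=10: |-12|<=|13| out[9]=169, r--
l=1 r=9: |-12|>|11| out[8]=144, l++
l=2 r=9: |-1|<=|11| out[7]=121, r--
l=2 r=8: |-1|<=|10| out[6]=100, r--
l=2 r=7: |-1|<=|9| out[5]=81, r--
l=2 r=6: |-1|<=|8| out[4]=64, r--
l=2 r=5: |-1|<=|5| out[3]=25, r--
l=2 r=4: |-1|<=|4| out[2]=16, r--
l=2 r=3: |-1|>|0| out[1]=1, l++
l=3 r=3: |0|<=|0| out[0]=0, r--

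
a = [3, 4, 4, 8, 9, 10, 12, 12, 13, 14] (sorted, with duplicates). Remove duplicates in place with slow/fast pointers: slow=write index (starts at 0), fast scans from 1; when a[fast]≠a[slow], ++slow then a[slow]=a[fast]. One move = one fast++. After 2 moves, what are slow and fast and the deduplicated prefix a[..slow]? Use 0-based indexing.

(s=0,f=1) a[fast]=4≠a[slow]=3 write a[1]=4 → slow++,fast++
(s=1,f=2) a[fast]=4=a[slow] dup → fast++

slow=1, fast=3, prefix=[3, 4]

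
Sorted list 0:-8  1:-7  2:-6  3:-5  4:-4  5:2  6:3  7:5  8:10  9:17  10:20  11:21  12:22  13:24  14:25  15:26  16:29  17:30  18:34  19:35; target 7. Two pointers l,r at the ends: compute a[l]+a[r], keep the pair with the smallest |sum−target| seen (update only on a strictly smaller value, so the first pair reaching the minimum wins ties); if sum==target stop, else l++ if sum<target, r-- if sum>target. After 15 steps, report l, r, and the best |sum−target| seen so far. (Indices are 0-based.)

l=4, r=8, best |Δ|=2

l=0 r=19: -8+35=27 d=20 *, r--
l=0 r=18: -8+34=26 d=19 *, r--
l=0 r=17: -8+30=22 d=15 *, r--
l=0 r=16: -8+29=21 d=14 *, r--
l=0 r=15: -8+26=18 d=11 *, r--
l=0 r=14: -8+25=17 d=10 *, r--
l=0 r=13: -8+24=16 d=9 *, r--
l=0 r=12: -8+22=14 d=7 *, r--
l=0 r=11: -8+21=13 d=6 *, r--
l=0 r=10: -8+20=12 d=5 *, r--
l=0 r=9: -8+17=9 d=2 *, r--
l=0 r=8: -8+10=2 d=5, l++
l=1 r=8: -7+10=3 d=4, l++
l=2 r=8: -6+10=4 d=3, l++
l=3 r=8: -5+10=5 d=2, l++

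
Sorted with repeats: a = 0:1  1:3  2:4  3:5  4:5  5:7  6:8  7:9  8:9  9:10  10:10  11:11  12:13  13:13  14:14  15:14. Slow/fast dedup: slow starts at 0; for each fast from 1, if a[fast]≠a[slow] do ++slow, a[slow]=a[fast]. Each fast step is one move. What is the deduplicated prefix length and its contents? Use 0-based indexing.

(s=0,f=1) a[fast]=3≠a[slow]=1 write a[1]=3 → slow++,fast++
(s=1,f=2) a[fast]=4≠a[slow]=3 write a[2]=4 → slow++,fast++
(s=2,f=3) a[fast]=5≠a[slow]=4 write a[3]=5 → slow++,fast++
(s=3,f=4) a[fast]=5=a[slow] dup → fast++
(s=3,f=5) a[fast]=7≠a[slow]=5 write a[4]=7 → slow++,fast++
(s=4,f=6) a[fast]=8≠a[slow]=7 write a[5]=8 → slow++,fast++
(s=5,f=7) a[fast]=9≠a[slow]=8 write a[6]=9 → slow++,fast++
(s=6,f=8) a[fast]=9=a[slow] dup → fast++
(s=6,f=9) a[fast]=10≠a[slow]=9 write a[7]=10 → slow++,fast++
(s=7,f=10) a[fast]=10=a[slow] dup → fast++
(s=7,f=11) a[fast]=11≠a[slow]=10 write a[8]=11 → slow++,fast++
(s=8,f=12) a[fast]=13≠a[slow]=11 write a[9]=13 → slow++,fast++
(s=9,f=13) a[fast]=13=a[slow] dup → fast++
(s=9,f=14) a[fast]=14≠a[slow]=13 write a[10]=14 → slow++,fast++
(s=10,f=15) a[fast]=14=a[slow] dup → fast++

length 11; prefix = [1, 3, 4, 5, 7, 8, 9, 10, 11, 13, 14]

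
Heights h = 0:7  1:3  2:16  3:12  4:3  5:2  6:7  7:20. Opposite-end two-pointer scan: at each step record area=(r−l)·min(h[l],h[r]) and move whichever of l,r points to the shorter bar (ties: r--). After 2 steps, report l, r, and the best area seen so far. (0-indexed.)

l=0 r=7: min(7,20)*7=49 best=49 *, l++
l=1 r=7: min(3,20)*6=18 best=49, l++

l=2, r=7, best area=49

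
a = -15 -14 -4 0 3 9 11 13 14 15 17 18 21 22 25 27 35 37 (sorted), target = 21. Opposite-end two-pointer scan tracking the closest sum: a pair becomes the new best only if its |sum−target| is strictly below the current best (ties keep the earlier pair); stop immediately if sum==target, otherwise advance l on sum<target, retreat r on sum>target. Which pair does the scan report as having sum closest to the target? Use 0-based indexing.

l=0 r=17: -15+37=22 d=1 *, r--
l=0 r=16: -15+35=20 d=1, l++
l=1 r=16: -14+35=21 d=0 *, stop

pair (-14, 35) with sum 21 (|Δ|=0)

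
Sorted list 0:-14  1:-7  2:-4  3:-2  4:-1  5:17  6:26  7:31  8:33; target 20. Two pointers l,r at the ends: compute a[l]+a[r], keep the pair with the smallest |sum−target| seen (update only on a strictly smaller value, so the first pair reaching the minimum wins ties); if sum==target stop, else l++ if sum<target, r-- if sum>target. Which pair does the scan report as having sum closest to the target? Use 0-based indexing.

[0,8] -14+33=19 d=1 * → l++
[1,8] -7+33=26 d=6 → r--
[1,7] -7+31=24 d=4 → r--
[1,6] -7+26=19 d=1 → l++
[2,6] -4+26=22 d=2 → r--
[2,5] -4+17=13 d=7 → l++
[3,5] -2+17=15 d=5 → l++
[4,5] -1+17=16 d=4 → l++

pair (-14, 33) with sum 19 (|Δ|=1)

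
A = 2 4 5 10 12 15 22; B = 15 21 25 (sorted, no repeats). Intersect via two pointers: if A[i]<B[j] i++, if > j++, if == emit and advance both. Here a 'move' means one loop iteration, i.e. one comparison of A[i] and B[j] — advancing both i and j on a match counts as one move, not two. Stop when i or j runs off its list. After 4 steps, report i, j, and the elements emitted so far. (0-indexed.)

i=4, j=0, emitted=[]

[i=0,j=0] 2<15 → i++
[i=1,j=0] 4<15 → i++
[i=2,j=0] 5<15 → i++
[i=3,j=0] 10<15 → i++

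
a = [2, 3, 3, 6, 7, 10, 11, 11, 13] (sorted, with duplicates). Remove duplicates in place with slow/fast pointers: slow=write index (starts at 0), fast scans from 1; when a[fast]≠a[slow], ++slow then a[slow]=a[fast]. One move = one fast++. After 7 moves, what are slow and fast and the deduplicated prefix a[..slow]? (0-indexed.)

(s=0,f=1) a[fast]=3≠a[slow]=2 write a[1]=3 → slow++,fast++
(s=1,f=2) a[fast]=3=a[slow] dup → fast++
(s=1,f=3) a[fast]=6≠a[slow]=3 write a[2]=6 → slow++,fast++
(s=2,f=4) a[fast]=7≠a[slow]=6 write a[3]=7 → slow++,fast++
(s=3,f=5) a[fast]=10≠a[slow]=7 write a[4]=10 → slow++,fast++
(s=4,f=6) a[fast]=11≠a[slow]=10 write a[5]=11 → slow++,fast++
(s=5,f=7) a[fast]=11=a[slow] dup → fast++

slow=5, fast=8, prefix=[2, 3, 6, 7, 10, 11]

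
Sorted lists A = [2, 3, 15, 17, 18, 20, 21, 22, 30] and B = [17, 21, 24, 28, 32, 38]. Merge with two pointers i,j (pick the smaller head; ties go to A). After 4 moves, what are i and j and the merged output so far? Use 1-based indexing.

i=5, j=1, merged so far=[2, 3, 15, 17]

i=1 j=1: A[i]=2<=B[j]=17 take 2, i++
i=2 j=1: A[i]=3<=B[j]=17 take 3, i++
i=3 j=1: A[i]=15<=B[j]=17 take 15, i++
i=4 j=1: A[i]=17<=B[j]=17 take 17, i++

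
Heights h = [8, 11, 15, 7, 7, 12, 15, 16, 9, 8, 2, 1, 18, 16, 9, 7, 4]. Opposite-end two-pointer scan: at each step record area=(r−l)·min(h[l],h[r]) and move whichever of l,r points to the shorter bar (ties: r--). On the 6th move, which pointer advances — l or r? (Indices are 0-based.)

l

[0,16] min(8,4)*16=64 best=64 * → r--
[0,15] min(8,7)*15=105 best=105 * → r--
[0,14] min(8,9)*14=112 best=112 * → l++
[1,14] min(11,9)*13=117 best=117 * → r--
[1,13] min(11,16)*12=132 best=132 * → l++
[2,13] min(15,16)*11=165 best=165 * → l++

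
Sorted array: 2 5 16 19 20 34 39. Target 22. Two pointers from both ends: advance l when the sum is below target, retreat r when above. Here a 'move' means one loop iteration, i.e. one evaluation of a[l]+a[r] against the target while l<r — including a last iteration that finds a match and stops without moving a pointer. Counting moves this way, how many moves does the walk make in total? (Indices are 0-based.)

l=0 r=6: 2+39=41 >22, r--
l=0 r=5: 2+34=36 >22, r--
l=0 r=4: 2+20=22, found

3 moves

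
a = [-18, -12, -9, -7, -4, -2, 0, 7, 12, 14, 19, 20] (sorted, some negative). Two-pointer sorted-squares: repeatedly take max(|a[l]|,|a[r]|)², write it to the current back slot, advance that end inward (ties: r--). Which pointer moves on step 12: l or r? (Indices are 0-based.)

r

[0,11] |-18|<=|20| out[11]=400 → r--
[0,10] |-18|<=|19| out[10]=361 → r--
[0,9] |-18|>|14| out[9]=324 → l++
[1,9] |-12|<=|14| out[8]=196 → r--
[1,8] |-12|<=|12| out[7]=144 → r--
[1,7] |-12|>|7| out[6]=144 → l++
[2,7] |-9|>|7| out[5]=81 → l++
[3,7] |-7|<=|7| out[4]=49 → r--
[3,6] |-7|>|0| out[3]=49 → l++
[4,6] |-4|>|0| out[2]=16 → l++
[5,6] |-2|>|0| out[1]=4 → l++
[6,6] |0|<=|0| out[0]=0 → r--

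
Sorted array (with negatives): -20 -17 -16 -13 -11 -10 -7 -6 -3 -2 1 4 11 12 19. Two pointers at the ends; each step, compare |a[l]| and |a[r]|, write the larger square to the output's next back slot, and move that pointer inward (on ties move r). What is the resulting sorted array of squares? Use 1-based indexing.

[1, 4, 9, 16, 36, 49, 100, 121, 121, 144, 169, 256, 289, 361, 400]

l=1 r=15: |-20|>|19| out[15]=400, l++
l=2 r=15: |-17|<=|19| out[14]=361, r--
l=2 r=14: |-17|>|12| out[13]=289, l++
l=3 r=14: |-16|>|12| out[12]=256, l++
l=4 r=14: |-13|>|12| out[11]=169, l++
l=5 r=14: |-11|<=|12| out[10]=144, r--
l=5 r=13: |-11|<=|11| out[9]=121, r--
l=5 r=12: |-11|>|4| out[8]=121, l++
l=6 r=12: |-10|>|4| out[7]=100, l++
l=7 r=12: |-7|>|4| out[6]=49, l++
l=8 r=12: |-6|>|4| out[5]=36, l++
l=9 r=12: |-3|<=|4| out[4]=16, r--
l=9 r=11: |-3|>|1| out[3]=9, l++
l=10 r=11: |-2|>|1| out[2]=4, l++
l=11 r=11: |1|<=|1| out[1]=1, r--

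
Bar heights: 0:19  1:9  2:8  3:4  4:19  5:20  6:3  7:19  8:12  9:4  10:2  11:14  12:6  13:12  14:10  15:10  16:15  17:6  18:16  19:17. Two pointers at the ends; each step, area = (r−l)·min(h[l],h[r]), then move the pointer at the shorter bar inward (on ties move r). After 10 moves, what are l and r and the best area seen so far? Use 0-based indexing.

l=0, r=9, best area=323

[0,19] min(19,17)*19=323 best=323 * → r--
[0,18] min(19,16)*18=288 best=323 → r--
[0,17] min(19,6)*17=102 best=323 → r--
[0,16] min(19,15)*16=240 best=323 → r--
[0,15] min(19,10)*15=150 best=323 → r--
[0,14] min(19,10)*14=140 best=323 → r--
[0,13] min(19,12)*13=156 best=323 → r--
[0,12] min(19,6)*12=72 best=323 → r--
[0,11] min(19,14)*11=154 best=323 → r--
[0,10] min(19,2)*10=20 best=323 → r--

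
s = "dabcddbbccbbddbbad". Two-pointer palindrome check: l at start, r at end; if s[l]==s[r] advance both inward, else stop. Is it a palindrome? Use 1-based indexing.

l=1 r=18: 'd'=='d', l++,r--
l=2 r=17: 'a'=='a', l++,r--
l=3 r=16: 'b'=='b', l++,r--
l=4 r=15: 'c'!='b', stop

not a palindrome (mismatch at 4,15)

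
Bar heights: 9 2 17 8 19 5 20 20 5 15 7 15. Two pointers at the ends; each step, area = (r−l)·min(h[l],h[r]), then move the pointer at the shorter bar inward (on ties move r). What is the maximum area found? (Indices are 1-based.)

max area = 135

l=1 r=12: min(9,15)*11=99 best=99 *, l++
l=2 r=12: min(2,15)*10=20 best=99, l++
l=3 r=12: min(17,15)*9=135 best=135 *, r--
l=3 r=11: min(17,7)*8=56 best=135, r--
l=3 r=10: min(17,15)*7=105 best=135, r--
l=3 r=9: min(17,5)*6=30 best=135, r--
l=3 r=8: min(17,20)*5=85 best=135, l++
l=4 r=8: min(8,20)*4=32 best=135, l++
l=5 r=8: min(19,20)*3=57 best=135, l++
l=6 r=8: min(5,20)*2=10 best=135, l++
l=7 r=8: min(20,20)*1=20 best=135, r--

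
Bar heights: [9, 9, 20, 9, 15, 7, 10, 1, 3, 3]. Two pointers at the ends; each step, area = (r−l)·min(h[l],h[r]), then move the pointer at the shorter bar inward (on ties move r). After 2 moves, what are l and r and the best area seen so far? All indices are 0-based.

l=0, r=7, best area=27

[0,9] min(9,3)*9=27 best=27 * → r--
[0,8] min(9,3)*8=24 best=27 → r--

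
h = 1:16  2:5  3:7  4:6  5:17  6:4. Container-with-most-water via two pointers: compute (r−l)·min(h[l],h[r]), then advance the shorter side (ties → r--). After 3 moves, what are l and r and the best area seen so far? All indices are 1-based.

[1,6] min(16,4)*5=20 best=20 * → r--
[1,5] min(16,17)*4=64 best=64 * → l++
[2,5] min(5,17)*3=15 best=64 → l++

l=3, r=5, best area=64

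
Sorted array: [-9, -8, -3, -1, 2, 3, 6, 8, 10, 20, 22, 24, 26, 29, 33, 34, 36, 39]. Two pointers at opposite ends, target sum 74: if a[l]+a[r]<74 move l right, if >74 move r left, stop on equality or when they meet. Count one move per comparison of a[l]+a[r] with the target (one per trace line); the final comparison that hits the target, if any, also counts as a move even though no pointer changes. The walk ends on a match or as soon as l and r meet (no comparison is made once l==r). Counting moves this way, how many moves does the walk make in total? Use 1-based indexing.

17 moves

[1,18] -9+39=30 <74 → l++
[2,18] -8+39=31 <74 → l++
[3,18] -3+39=36 <74 → l++
[4,18] -1+39=38 <74 → l++
[5,18] 2+39=41 <74 → l++
[6,18] 3+39=42 <74 → l++
[7,18] 6+39=45 <74 → l++
[8,18] 8+39=47 <74 → l++
[9,18] 10+39=49 <74 → l++
[10,18] 20+39=59 <74 → l++
[11,18] 22+39=61 <74 → l++
[12,18] 24+39=63 <74 → l++
[13,18] 26+39=65 <74 → l++
[14,18] 29+39=68 <74 → l++
[15,18] 33+39=72 <74 → l++
[16,18] 34+39=73 <74 → l++
[17,18] 36+39=75 >74 → r--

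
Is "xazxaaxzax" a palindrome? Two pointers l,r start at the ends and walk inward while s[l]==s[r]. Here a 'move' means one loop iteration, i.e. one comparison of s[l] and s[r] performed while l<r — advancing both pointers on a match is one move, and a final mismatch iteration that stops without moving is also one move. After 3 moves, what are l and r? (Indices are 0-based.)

l=3, r=6

[0,9] 'x'=='x' → l++,r--
[1,8] 'a'=='a' → l++,r--
[2,7] 'z'=='z' → l++,r--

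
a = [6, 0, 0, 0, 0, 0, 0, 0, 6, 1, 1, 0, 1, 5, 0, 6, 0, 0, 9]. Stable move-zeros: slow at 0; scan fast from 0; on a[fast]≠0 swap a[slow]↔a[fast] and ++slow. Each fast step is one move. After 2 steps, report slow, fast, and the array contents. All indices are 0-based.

slow=1, fast=2, a=[6, 0, 0, 0, 0, 0, 0, 0, 6, 1, 1, 0, 1, 5, 0, 6, 0, 0, 9]

slow=0 fast=0: a[fast]=6≠0 swap→a[0]=6, slow++,fast++
slow=1 fast=1: a[fast]=0, fast++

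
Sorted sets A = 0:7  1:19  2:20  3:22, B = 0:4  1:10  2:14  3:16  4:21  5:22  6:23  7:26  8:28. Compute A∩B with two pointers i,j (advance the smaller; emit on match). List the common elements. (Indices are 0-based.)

i=0 j=0: 7>4, j++
i=0 j=1: 7<10, i++
i=1 j=1: 19>10, j++
i=1 j=2: 19>14, j++
i=1 j=3: 19>16, j++
i=1 j=4: 19<21, i++
i=2 j=4: 20<21, i++
i=3 j=4: 22>21, j++
i=3 j=5: 22==22 emit, i++,j++

intersection = [22]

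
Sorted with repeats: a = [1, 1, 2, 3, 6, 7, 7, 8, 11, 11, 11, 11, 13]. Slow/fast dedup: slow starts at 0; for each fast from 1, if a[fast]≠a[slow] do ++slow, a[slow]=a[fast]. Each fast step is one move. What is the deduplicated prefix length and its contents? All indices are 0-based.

length 8; prefix = [1, 2, 3, 6, 7, 8, 11, 13]

(s=0,f=1) a[fast]=1=a[slow] dup → fast++
(s=0,f=2) a[fast]=2≠a[slow]=1 write a[1]=2 → slow++,fast++
(s=1,f=3) a[fast]=3≠a[slow]=2 write a[2]=3 → slow++,fast++
(s=2,f=4) a[fast]=6≠a[slow]=3 write a[3]=6 → slow++,fast++
(s=3,f=5) a[fast]=7≠a[slow]=6 write a[4]=7 → slow++,fast++
(s=4,f=6) a[fast]=7=a[slow] dup → fast++
(s=4,f=7) a[fast]=8≠a[slow]=7 write a[5]=8 → slow++,fast++
(s=5,f=8) a[fast]=11≠a[slow]=8 write a[6]=11 → slow++,fast++
(s=6,f=9) a[fast]=11=a[slow] dup → fast++
(s=6,f=10) a[fast]=11=a[slow] dup → fast++
(s=6,f=11) a[fast]=11=a[slow] dup → fast++
(s=6,f=12) a[fast]=13≠a[slow]=11 write a[7]=13 → slow++,fast++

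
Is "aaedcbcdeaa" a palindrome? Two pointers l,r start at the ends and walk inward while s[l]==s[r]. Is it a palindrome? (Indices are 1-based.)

palindrome

[1,11] 'a'=='a' → l++,r--
[2,10] 'a'=='a' → l++,r--
[3,9] 'e'=='e' → l++,r--
[4,8] 'd'=='d' → l++,r--
[5,7] 'c'=='c' → l++,r--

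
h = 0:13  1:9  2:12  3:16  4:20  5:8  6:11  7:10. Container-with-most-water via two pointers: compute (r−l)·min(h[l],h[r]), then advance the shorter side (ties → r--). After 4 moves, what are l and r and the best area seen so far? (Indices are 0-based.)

[0,7] min(13,10)*7=70 best=70 * → r--
[0,6] min(13,11)*6=66 best=70 → r--
[0,5] min(13,8)*5=40 best=70 → r--
[0,4] min(13,20)*4=52 best=70 → l++

l=1, r=4, best area=70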